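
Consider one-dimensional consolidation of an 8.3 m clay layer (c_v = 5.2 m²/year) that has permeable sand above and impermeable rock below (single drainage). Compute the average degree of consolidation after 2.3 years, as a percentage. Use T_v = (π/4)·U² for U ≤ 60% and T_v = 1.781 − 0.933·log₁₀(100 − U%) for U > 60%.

U ≈ 47 %

Drainage path length: H_d = H = 8.3 m (single drainage).
T_v = c_v·t/H_d² = 5.2×2.3/8.3² = 0.17361.
T_v = 0.17361 corresponds to the U ≤ 60% branch:
U = √(4T_v/π) = 0.4702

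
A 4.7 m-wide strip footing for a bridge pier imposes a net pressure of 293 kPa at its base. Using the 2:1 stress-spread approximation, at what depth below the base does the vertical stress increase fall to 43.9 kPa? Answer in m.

z ≈ 26.7 m

2:1 spreading — at depth z the loaded area has grown by z in each plan dimension:
qB/(B+z) = Δσ_z ⇒ z = qB/Δσ_z − B = 293×4.7/43.9 − 4.7 = 26.67 m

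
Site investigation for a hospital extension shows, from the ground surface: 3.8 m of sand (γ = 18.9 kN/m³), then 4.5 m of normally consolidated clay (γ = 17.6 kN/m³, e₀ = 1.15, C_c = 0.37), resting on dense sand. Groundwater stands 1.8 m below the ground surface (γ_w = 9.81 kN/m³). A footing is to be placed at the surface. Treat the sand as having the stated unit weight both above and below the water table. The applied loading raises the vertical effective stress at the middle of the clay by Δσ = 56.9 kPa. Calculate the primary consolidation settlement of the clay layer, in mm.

Mid-depth of clay below the ground surface: z = 3.8 + 4.5/2 = 6.05 m.
Total vertical stress at mid-clay: σ_v = 18.9×3.8 + 17.6×2.25 = 111.42 kPa.
Pore pressure: u = 9.81×(6.05 − 1.8) = 41.693 kPa.
Initial effective stress: σ'_0 = σ_v − u = 111.42 − 41.693 = 69.727 kPa.
Final effective stress: σ'_f = σ'_0 + Δσ = 69.727 + 56.9 = 126.63 kPa.
Normally consolidated clay, so the full stress increment lies on the virgin compression line:
S_c = C_c·H/(1+e₀)·log₁₀(σ'_f/σ'_0) = 0.37×4.5/(1+1.15)×log₁₀(126.63/69.727)
    = 0.77442 × 0.25914 = 0.2007 m

S_c ≈ 201 mm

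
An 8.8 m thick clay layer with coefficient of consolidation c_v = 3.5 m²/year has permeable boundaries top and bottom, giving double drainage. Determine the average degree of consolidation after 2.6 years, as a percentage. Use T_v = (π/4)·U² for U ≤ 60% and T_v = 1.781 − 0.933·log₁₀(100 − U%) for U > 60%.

Drainage path length: H_d = H/2 = 4.4 m (double drainage).
T_v = c_v·t/H_d² = 3.5×2.6/4.4² = 0.47004.
T_v = 0.47004 corresponds to the U > 60% branch:
U = 1 − 10^((1.781 − T_v)/0.933)/100 = 0.7458

U ≈ 74.6 %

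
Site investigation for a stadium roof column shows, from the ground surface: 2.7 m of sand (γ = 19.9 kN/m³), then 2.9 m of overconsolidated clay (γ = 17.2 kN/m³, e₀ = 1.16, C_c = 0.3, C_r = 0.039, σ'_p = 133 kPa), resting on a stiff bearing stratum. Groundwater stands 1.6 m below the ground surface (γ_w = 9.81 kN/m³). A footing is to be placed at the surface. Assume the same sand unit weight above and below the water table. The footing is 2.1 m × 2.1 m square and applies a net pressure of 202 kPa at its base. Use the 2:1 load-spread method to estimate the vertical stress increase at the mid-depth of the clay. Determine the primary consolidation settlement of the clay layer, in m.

S_c ≈ 0.00805 m

Mid-depth of clay below the ground surface: z = 2.7 + 2.9/2 = 4.15 m.
Total vertical stress at mid-clay: σ_v = 19.9×2.7 + 17.2×1.45 = 78.67 kPa.
Pore pressure: u = 9.81×(4.15 − 1.6) = 25.015 kPa.
Initial effective stress: σ'_0 = σ_v − u = 78.67 − 25.015 = 53.655 kPa.
Stress increase at mid-clay by the 2:1 spreading method:
Δσ = qBL/((B+z)(L+z)) = 202×2.1×2.1/((2.1+4.15)(2.1+4.15)) = 22.805 kPa
Final effective stress: σ'_f = 53.655 + 22.805 = 76.46 kPa.
σ'_f = 76.46 ≤ σ'_p = 133 kPa, so the clay remains overconsolidated and only the recompression index applies:
S_c = C_r·H/(1+e₀)·log₁₀(σ'_f/σ'_0) = 0.039×2.9/2.16×log₁₀(76.46/53.655)
    = 0.052361 × 0.15382 = 0.008054 m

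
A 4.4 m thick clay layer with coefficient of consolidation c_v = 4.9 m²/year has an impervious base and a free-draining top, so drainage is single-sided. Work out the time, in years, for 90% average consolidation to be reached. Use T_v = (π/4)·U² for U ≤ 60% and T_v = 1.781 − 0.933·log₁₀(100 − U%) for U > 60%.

Drainage path length: H_d = H = 4.4 m (single drainage).
U > 60%: T_v = 1.781 − 0.933·log₁₀(100 − 90) = 0.848.
t = T_v·H_d²/c_v = 0.848×4.4²/4.9 = 3.35 years.

t ≈ 3.35 years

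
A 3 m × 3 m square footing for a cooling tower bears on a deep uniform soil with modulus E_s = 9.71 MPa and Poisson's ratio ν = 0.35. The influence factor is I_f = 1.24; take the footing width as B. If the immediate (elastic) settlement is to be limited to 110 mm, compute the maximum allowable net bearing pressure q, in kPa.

E_s = 9.71 MPa = 9710 kPa.
S_e = q·B·(1−ν²)/E_s · I_f  ⇒  q = S_e·E_s / (B·(1−ν²)·I_f).
q = 0.11 × 9710 / (3 × 0.8775 × 1.24) = 327.2 kPa

q ≈ 327 kPa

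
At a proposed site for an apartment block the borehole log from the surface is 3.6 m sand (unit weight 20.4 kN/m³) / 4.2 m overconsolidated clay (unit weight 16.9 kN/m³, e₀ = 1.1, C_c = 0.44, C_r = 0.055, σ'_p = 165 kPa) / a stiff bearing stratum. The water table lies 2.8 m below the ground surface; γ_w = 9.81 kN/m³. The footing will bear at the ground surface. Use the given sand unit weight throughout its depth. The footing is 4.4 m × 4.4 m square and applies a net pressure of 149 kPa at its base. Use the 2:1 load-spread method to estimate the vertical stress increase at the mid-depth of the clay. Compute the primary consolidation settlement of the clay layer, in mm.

Mid-depth of clay below the ground surface: z = 3.6 + 4.2/2 = 5.7 m.
Total vertical stress at mid-clay: σ_v = 20.4×3.6 + 16.9×2.1 = 108.93 kPa.
Pore pressure: u = 9.81×(5.7 − 2.8) = 28.449 kPa.
Initial effective stress: σ'_0 = σ_v − u = 108.93 − 28.449 = 80.481 kPa.
Stress increase at mid-clay by the 2:1 spreading method:
Δσ = qBL/((B+z)(L+z)) = 149×4.4×4.4/((4.4+5.7)(4.4+5.7)) = 28.278 kPa
Final effective stress: σ'_f = 80.481 + 28.278 = 108.76 kPa.
σ'_f = 108.76 ≤ σ'_p = 165 kPa, so the clay remains overconsolidated and only the recompression index applies:
S_c = C_r·H/(1+e₀)·log₁₀(σ'_f/σ'_0) = 0.055×4.2/2.1×log₁₀(108.76/80.481)
    = 0.11 × 0.13078 = 0.01439 m

S_c ≈ 14.4 mm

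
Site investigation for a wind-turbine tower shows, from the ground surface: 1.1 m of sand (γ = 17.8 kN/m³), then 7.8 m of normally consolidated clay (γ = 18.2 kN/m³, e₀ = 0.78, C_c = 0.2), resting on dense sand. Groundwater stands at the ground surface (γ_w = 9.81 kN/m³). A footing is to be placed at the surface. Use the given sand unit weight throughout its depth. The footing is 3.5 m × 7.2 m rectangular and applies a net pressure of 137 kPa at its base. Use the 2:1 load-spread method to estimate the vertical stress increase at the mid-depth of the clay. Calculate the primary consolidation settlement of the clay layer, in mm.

S_c ≈ 224 mm

Mid-depth of clay below the ground surface: z = 1.1 + 7.8/2 = 5 m.
Total vertical stress at mid-clay: σ_v = 17.8×1.1 + 18.2×3.9 = 90.56 kPa.
Pore pressure: u = 9.81×(5 − 0) = 49.05 kPa.
Initial effective stress: σ'_0 = σ_v − u = 90.56 − 49.05 = 41.51 kPa.
Stress increase at mid-clay by the 2:1 spreading method:
Δσ = qBL/((B+z)(L+z)) = 137×3.5×7.2/((3.5+5)(7.2+5)) = 33.292 kPa
Final effective stress: σ'_f = σ'_0 + Δσ = 41.51 + 33.292 = 74.802 kPa.
Normally consolidated clay, so the full stress increment lies on the virgin compression line:
S_c = C_c·H/(1+e₀)·log₁₀(σ'_f/σ'_0) = 0.2×7.8/(1+0.78)×log₁₀(74.802/41.51)
    = 0.8764 × 0.25576 = 0.2241 m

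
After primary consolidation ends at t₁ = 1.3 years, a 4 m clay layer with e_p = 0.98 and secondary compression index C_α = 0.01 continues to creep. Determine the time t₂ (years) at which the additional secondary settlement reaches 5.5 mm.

S_s = C_α·H/(1+e_p)·log₁₀(t₂/t₁) ⇒ log₁₀(t₂/t₁) = S_s·(1+e_p)/(C_α·H).
log₁₀(t₂/t₁) = 0.0055 × (1+0.98) / (0.01×4) = 0.2722
t₂ = t₁ × 10^0.2722 = 1.3 × 1.872 = 2.433 years

t₂ ≈ 2.43 years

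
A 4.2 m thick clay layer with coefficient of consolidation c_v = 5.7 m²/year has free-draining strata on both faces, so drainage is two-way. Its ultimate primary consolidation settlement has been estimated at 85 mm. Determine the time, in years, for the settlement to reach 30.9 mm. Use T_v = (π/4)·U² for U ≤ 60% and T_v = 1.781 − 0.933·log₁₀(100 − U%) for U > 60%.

Drainage path length: H_d = H/2 = 2.1 m (double drainage).
U = S(t)/S_ult = 30.9/85 = 0.3635.
U ≤ 60%: T_v = (π/4)·U² = (π/4)×0.36353² = 0.10379.
t = T_v·H_d²/c_v = 0.10379×2.1²/5.7 = 0.0803 years.

t ≈ 0.0803 years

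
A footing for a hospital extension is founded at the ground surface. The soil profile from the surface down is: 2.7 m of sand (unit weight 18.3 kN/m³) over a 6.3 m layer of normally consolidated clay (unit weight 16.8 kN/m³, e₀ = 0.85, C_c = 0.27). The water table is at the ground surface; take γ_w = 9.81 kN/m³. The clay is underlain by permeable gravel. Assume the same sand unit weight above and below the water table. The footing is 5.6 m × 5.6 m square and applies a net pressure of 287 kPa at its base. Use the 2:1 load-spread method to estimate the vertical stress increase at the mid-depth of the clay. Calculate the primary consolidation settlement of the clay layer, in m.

Mid-depth of clay below the ground surface: z = 2.7 + 6.3/2 = 5.85 m.
Total vertical stress at mid-clay: σ_v = 18.3×2.7 + 16.8×3.15 = 102.33 kPa.
Pore pressure: u = 9.81×(5.85 − 0) = 57.389 kPa.
Initial effective stress: σ'_0 = σ_v − u = 102.33 − 57.389 = 44.941 kPa.
Stress increase at mid-clay by the 2:1 spreading method:
Δσ = qBL/((B+z)(L+z)) = 287×5.6×5.6/((5.6+5.85)(5.6+5.85)) = 68.651 kPa
Final effective stress: σ'_f = σ'_0 + Δσ = 44.941 + 68.651 = 113.59 kPa.
Normally consolidated clay, so the full stress increment lies on the virgin compression line:
S_c = C_c·H/(1+e₀)·log₁₀(σ'_f/σ'_0) = 0.27×6.3/(1+0.85)×log₁₀(113.59/44.941)
    = 0.91946 × 0.4027 = 0.3703 m

S_c ≈ 0.37 m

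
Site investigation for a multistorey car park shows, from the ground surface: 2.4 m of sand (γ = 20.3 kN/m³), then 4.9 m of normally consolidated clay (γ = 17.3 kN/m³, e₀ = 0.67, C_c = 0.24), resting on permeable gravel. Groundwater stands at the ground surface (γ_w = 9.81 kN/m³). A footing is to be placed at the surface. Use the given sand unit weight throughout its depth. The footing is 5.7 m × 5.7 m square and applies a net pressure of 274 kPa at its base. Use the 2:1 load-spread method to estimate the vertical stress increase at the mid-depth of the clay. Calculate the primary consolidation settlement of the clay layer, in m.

S_c ≈ 0.319 m

Mid-depth of clay below the ground surface: z = 2.4 + 4.9/2 = 4.85 m.
Total vertical stress at mid-clay: σ_v = 20.3×2.4 + 17.3×2.45 = 91.105 kPa.
Pore pressure: u = 9.81×(4.85 − 0) = 47.578 kPa.
Initial effective stress: σ'_0 = σ_v − u = 91.105 − 47.578 = 43.527 kPa.
Stress increase at mid-clay by the 2:1 spreading method:
Δσ = qBL/((B+z)(L+z)) = 274×5.7×5.7/((5.7+4.85)(5.7+4.85)) = 79.983 kPa
Final effective stress: σ'_f = σ'_0 + Δσ = 43.527 + 79.983 = 123.51 kPa.
Normally consolidated clay, so the full stress increment lies on the virgin compression line:
S_c = C_c·H/(1+e₀)·log₁₀(σ'_f/σ'_0) = 0.24×4.9/(1+0.67)×log₁₀(123.51/43.527)
    = 0.70419 × 0.45294 = 0.319 m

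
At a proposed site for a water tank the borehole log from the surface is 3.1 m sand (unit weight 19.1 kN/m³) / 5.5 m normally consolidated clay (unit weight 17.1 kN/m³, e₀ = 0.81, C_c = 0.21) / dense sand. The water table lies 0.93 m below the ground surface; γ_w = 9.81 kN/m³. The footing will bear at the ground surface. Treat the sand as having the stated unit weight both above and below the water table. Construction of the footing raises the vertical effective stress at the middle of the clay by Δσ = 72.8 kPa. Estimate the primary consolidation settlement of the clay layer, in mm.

S_c ≈ 225 mm

Mid-depth of clay below the ground surface: z = 3.1 + 5.5/2 = 5.85 m.
Total vertical stress at mid-clay: σ_v = 19.1×3.1 + 17.1×2.75 = 106.24 kPa.
Pore pressure: u = 9.81×(5.85 − 0.93) = 48.265 kPa.
Initial effective stress: σ'_0 = σ_v − u = 106.24 − 48.265 = 57.975 kPa.
Final effective stress: σ'_f = σ'_0 + Δσ = 57.975 + 72.8 = 130.78 kPa.
Normally consolidated clay, so the full stress increment lies on the virgin compression line:
S_c = C_c·H/(1+e₀)·log₁₀(σ'_f/σ'_0) = 0.21×5.5/(1+0.81)×log₁₀(130.78/57.975)
    = 0.63812 × 0.3533 = 0.2254 m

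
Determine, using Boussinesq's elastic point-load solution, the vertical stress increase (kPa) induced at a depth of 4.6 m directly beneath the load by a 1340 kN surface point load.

Δσ_z ≈ 30.2 kPa

Boussinesq vertical stress below a point load on an elastic half-space:
Δσ_z = 3P/(2πz²) · [1 + (r/z)²]^(−5/2)
r/z = 0/4.6 = 0; [1+(r/z)²]^(−5/2) = 1.
Δσ_z = 3×1340/(2π×4.6²) × 1 = 30.236 × 1 = 30.24 kPa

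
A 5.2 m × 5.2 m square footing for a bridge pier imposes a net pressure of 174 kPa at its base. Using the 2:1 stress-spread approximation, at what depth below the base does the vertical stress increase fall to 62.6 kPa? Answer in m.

z ≈ 3.47 m

2:1 spreading — at depth z the loaded area has grown by z in each plan dimension:
qB²/(B+z)² = Δσ_z ⇒ z = B(√(q/Δσ_z) − 1) = 5.2×(√(174/62.6) − 1) = 3.469 m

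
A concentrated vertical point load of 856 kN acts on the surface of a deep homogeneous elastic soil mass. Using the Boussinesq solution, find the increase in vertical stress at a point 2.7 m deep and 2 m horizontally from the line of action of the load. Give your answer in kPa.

Boussinesq vertical stress below a point load on an elastic half-space:
Δσ_z = 3P/(2πz²) · [1 + (r/z)²]^(−5/2)
r/z = 2/2.7 = 0.74074; [1+(r/z)²]^(−5/2) = 0.33503.
Δσ_z = 3×856/(2π×2.7²) × 0.33503 = 56.064 × 0.33503 = 18.78 kPa

Δσ_z ≈ 18.8 kPa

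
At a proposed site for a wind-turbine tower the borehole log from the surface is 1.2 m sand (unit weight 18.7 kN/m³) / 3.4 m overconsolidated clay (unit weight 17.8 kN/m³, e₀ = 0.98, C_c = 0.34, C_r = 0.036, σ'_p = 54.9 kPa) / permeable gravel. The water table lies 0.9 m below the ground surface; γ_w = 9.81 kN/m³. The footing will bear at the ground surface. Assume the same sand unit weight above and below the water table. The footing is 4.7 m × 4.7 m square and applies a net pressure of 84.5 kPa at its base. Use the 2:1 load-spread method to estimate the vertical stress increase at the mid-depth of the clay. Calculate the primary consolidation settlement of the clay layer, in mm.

S_c ≈ 58 mm

Mid-depth of clay below the ground surface: z = 1.2 + 3.4/2 = 2.9 m.
Total vertical stress at mid-clay: σ_v = 18.7×1.2 + 17.8×1.7 = 52.7 kPa.
Pore pressure: u = 9.81×(2.9 − 0.9) = 19.62 kPa.
Initial effective stress: σ'_0 = σ_v − u = 52.7 − 19.62 = 33.08 kPa.
Stress increase at mid-clay by the 2:1 spreading method:
Δσ = qBL/((B+z)(L+z)) = 84.5×4.7×4.7/((4.7+2.9)(4.7+2.9)) = 32.317 kPa
Final effective stress: σ'_f = 33.08 + 32.317 = 65.397 kPa.
σ'_f = 65.397 > σ'_p = 54.9 kPa, so the stress path crosses the preconsolidation pressure — recompression up to σ'_p, then virgin compression beyond:
S_c = H/(1+e₀)·[C_r·log₁₀(σ'_p/σ'_0) + C_c·log₁₀(σ'_f/σ'_p)]
    = 3.4/1.98 × [0.036×log₁₀(54.9/33.08) + 0.34×log₁₀(65.397/54.9)]
    = 1.7172 × [0.0079202 + 0.025835] = 0.05796 m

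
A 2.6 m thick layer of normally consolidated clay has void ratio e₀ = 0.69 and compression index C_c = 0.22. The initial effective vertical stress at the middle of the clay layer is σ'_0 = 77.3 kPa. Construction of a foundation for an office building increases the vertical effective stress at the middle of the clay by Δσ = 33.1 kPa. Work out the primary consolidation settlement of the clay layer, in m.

Final effective stress: σ'_f = σ'_0 + Δσ = 77.3 + 33.1 = 110.4 kPa.
Normally consolidated clay, so the full stress increment lies on the virgin compression line:
S_c = C_c·H/(1+e₀)·log₁₀(σ'_f/σ'_0) = 0.22×2.6/(1+0.69)×log₁₀(110.4/77.3)
    = 0.33846 × 0.15479 = 0.05239 m

S_c ≈ 0.0524 m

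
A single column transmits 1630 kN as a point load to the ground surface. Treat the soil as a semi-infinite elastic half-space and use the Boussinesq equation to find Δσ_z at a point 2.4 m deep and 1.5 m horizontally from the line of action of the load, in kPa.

Δσ_z ≈ 59.3 kPa

Boussinesq vertical stress below a point load on an elastic half-space:
Δσ_z = 3P/(2πz²) · [1 + (r/z)²]^(−5/2)
r/z = 1.5/2.4 = 0.625; [1+(r/z)²]^(−5/2) = 0.43851.
Δσ_z = 3×1630/(2π×2.4²) × 0.43851 = 135.12 × 0.43851 = 59.25 kPa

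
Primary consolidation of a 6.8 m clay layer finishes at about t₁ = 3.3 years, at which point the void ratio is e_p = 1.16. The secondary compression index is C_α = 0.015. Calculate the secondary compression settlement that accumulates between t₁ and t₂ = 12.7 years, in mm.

S_s ≈ 27.6 mm

Secondary compression: S_s = C_α·H/(1+e_p)·log₁₀(t₂/t₁)
S_s = 0.015×6.8/(1+1.16)×log₁₀(12.7/3.3)
    = 0.04722 × 0.5853 = 0.02764 m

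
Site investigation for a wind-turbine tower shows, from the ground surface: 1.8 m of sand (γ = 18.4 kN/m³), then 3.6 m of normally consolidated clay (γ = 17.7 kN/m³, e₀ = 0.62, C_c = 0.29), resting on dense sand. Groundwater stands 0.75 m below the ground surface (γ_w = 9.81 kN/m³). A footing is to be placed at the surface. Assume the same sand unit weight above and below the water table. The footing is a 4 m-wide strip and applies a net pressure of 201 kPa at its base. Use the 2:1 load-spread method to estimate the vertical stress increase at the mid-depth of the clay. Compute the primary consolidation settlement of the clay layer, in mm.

S_c ≈ 378 mm

Mid-depth of clay below the ground surface: z = 1.8 + 3.6/2 = 3.6 m.
Total vertical stress at mid-clay: σ_v = 18.4×1.8 + 17.7×1.8 = 64.98 kPa.
Pore pressure: u = 9.81×(3.6 − 0.75) = 27.959 kPa.
Initial effective stress: σ'_0 = σ_v − u = 64.98 − 27.959 = 37.021 kPa.
Stress increase at mid-clay by the 2:1 spreading method:
Δσ = qB/(B+z) = 201×4/(4+3.6) = 105.79 kPa
Final effective stress: σ'_f = σ'_0 + Δσ = 37.021 + 105.79 = 142.81 kPa.
Normally consolidated clay, so the full stress increment lies on the virgin compression line:
S_c = C_c·H/(1+e₀)·log₁₀(σ'_f/σ'_0) = 0.29×3.6/(1+0.62)×log₁₀(142.81/37.021)
    = 0.64444 × 0.58631 = 0.3778 m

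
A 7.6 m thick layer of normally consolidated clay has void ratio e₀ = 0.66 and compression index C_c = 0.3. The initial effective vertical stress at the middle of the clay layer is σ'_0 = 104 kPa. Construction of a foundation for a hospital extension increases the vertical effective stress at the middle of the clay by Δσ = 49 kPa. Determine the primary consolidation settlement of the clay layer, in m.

S_c ≈ 0.23 m

Final effective stress: σ'_f = σ'_0 + Δσ = 104 + 49 = 153 kPa.
Normally consolidated clay, so the full stress increment lies on the virgin compression line:
S_c = C_c·H/(1+e₀)·log₁₀(σ'_f/σ'_0) = 0.3×7.6/(1+0.66)×log₁₀(153/104)
    = 1.3735 × 0.16766 = 0.2303 m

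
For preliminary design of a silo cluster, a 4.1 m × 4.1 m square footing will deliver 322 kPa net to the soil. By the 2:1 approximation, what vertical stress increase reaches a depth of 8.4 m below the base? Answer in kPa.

By the 2:1 method the load spreads at 1 horizontal : 2 vertical, so at depth z the loaded area has grown by z in each plan dimension:
Δσ = qBL/((B+z)(L+z)) = 322×4.1×4.1/((4.1+8.4)(4.1+8.4)) = 34.642 kPa

Δσ_z ≈ 34.6 kPa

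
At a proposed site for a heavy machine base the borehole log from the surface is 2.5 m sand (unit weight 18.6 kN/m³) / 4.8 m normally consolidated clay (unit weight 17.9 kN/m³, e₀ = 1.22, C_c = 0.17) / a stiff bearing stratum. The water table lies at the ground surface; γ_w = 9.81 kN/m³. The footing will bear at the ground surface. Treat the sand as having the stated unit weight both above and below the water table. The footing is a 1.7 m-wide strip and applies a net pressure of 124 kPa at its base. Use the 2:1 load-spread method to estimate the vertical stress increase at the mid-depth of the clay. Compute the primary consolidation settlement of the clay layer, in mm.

S_c ≈ 91.3 mm

Mid-depth of clay below the ground surface: z = 2.5 + 4.8/2 = 4.9 m.
Total vertical stress at mid-clay: σ_v = 18.6×2.5 + 17.9×2.4 = 89.46 kPa.
Pore pressure: u = 9.81×(4.9 − 0) = 48.069 kPa.
Initial effective stress: σ'_0 = σ_v − u = 89.46 − 48.069 = 41.391 kPa.
Stress increase at mid-clay by the 2:1 spreading method:
Δσ = qB/(B+z) = 124×1.7/(1.7+4.9) = 31.939 kPa
Final effective stress: σ'_f = σ'_0 + Δσ = 41.391 + 31.939 = 73.33 kPa.
Normally consolidated clay, so the full stress increment lies on the virgin compression line:
S_c = C_c·H/(1+e₀)·log₁₀(σ'_f/σ'_0) = 0.17×4.8/(1+1.22)×log₁₀(73.33/41.391)
    = 0.36757 × 0.24838 = 0.0913 m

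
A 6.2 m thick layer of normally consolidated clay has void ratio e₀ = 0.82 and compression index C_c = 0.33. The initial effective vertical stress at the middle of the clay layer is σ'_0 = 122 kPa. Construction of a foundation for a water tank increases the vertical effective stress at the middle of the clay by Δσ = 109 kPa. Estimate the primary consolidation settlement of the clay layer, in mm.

S_c ≈ 312 mm

Final effective stress: σ'_f = σ'_0 + Δσ = 122 + 109 = 231 kPa.
Normally consolidated clay, so the full stress increment lies on the virgin compression line:
S_c = C_c·H/(1+e₀)·log₁₀(σ'_f/σ'_0) = 0.33×6.2/(1+0.82)×log₁₀(231/122)
    = 1.1242 × 0.27725 = 0.3117 m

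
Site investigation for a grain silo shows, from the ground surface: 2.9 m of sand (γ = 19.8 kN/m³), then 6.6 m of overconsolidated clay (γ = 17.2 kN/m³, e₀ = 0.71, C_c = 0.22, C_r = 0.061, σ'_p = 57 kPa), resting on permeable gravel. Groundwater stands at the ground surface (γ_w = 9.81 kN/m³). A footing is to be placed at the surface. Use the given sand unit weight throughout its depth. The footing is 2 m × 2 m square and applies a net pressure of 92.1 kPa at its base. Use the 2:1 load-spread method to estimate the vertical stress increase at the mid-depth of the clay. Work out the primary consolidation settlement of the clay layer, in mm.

Mid-depth of clay below the ground surface: z = 2.9 + 6.6/2 = 6.2 m.
Total vertical stress at mid-clay: σ_v = 19.8×2.9 + 17.2×3.3 = 114.18 kPa.
Pore pressure: u = 9.81×(6.2 − 0) = 60.822 kPa.
Initial effective stress: σ'_0 = σ_v − u = 114.18 − 60.822 = 53.358 kPa.
Stress increase at mid-clay by the 2:1 spreading method:
Δσ = qBL/((B+z)(L+z)) = 92.1×2×2/((2+6.2)(2+6.2)) = 5.4789 kPa
Final effective stress: σ'_f = 53.358 + 5.4789 = 58.837 kPa.
σ'_f = 58.837 > σ'_p = 57 kPa, so the stress path crosses the preconsolidation pressure — recompression up to σ'_p, then virgin compression beyond:
S_c = H/(1+e₀)·[C_r·log₁₀(σ'_p/σ'_0) + C_c·log₁₀(σ'_f/σ'_p)]
    = 6.6/1.71 × [0.061×log₁₀(57/53.358) + 0.22×log₁₀(58.837/57)]
    = 3.8596 × [0.0017492 + 0.0030306] = 0.01845 m

S_c ≈ 18.4 mm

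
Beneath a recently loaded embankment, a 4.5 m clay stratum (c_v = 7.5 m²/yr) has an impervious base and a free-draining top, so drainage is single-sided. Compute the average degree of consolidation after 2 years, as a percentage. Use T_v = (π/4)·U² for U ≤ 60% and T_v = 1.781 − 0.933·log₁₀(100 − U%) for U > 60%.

Drainage path length: H_d = H = 4.5 m (single drainage).
T_v = c_v·t/H_d² = 7.5×2/4.5² = 0.74074.
T_v = 0.74074 corresponds to the U > 60% branch:
U = 1 − 10^((1.781 − T_v)/0.933)/100 = 0.8697

U ≈ 87 %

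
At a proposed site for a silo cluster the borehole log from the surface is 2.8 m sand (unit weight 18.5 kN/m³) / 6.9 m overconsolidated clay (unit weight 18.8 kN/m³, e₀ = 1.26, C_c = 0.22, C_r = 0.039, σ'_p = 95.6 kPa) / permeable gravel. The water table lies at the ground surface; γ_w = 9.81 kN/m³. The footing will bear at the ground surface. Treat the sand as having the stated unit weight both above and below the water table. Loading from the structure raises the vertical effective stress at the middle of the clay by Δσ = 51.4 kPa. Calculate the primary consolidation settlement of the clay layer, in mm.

Mid-depth of clay below the ground surface: z = 2.8 + 6.9/2 = 6.25 m.
Total vertical stress at mid-clay: σ_v = 18.5×2.8 + 18.8×3.45 = 116.66 kPa.
Pore pressure: u = 9.81×(6.25 − 0) = 61.312 kPa.
Initial effective stress: σ'_0 = σ_v − u = 116.66 − 61.312 = 55.348 kPa.
Final effective stress: σ'_f = 55.348 + 51.4 = 106.75 kPa.
σ'_f = 106.75 > σ'_p = 95.6 kPa, so the stress path crosses the preconsolidation pressure — recompression up to σ'_p, then virgin compression beyond:
S_c = H/(1+e₀)·[C_r·log₁₀(σ'_p/σ'_0) + C_c·log₁₀(σ'_f/σ'_p)]
    = 6.9/2.26 × [0.039×log₁₀(95.6/55.348) + 0.22×log₁₀(106.75/95.6)]
    = 3.0531 × [0.0092569 + 0.01054] = 0.06044 m

S_c ≈ 60.4 mm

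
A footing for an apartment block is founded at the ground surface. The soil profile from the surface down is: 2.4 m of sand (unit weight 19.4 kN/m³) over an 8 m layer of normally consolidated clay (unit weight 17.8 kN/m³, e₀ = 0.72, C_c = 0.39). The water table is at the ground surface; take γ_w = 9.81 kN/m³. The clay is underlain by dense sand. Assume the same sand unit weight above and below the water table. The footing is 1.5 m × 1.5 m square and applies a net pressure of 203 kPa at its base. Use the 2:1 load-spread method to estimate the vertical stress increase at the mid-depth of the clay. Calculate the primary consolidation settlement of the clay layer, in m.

Mid-depth of clay below the ground surface: z = 2.4 + 8/2 = 6.4 m.
Total vertical stress at mid-clay: σ_v = 19.4×2.4 + 17.8×4 = 117.76 kPa.
Pore pressure: u = 9.81×(6.4 − 0) = 62.784 kPa.
Initial effective stress: σ'_0 = σ_v − u = 117.76 − 62.784 = 54.976 kPa.
Stress increase at mid-clay by the 2:1 spreading method:
Δσ = qBL/((B+z)(L+z)) = 203×1.5×1.5/((1.5+6.4)(1.5+6.4)) = 7.3185 kPa
Final effective stress: σ'_f = σ'_0 + Δσ = 54.976 + 7.3185 = 62.294 kPa.
Normally consolidated clay, so the full stress increment lies on the virgin compression line:
S_c = C_c·H/(1+e₀)·log₁₀(σ'_f/σ'_0) = 0.39×8/(1+0.72)×log₁₀(62.294/54.976)
    = 1.814 × 0.054273 = 0.09845 m

S_c ≈ 0.0985 m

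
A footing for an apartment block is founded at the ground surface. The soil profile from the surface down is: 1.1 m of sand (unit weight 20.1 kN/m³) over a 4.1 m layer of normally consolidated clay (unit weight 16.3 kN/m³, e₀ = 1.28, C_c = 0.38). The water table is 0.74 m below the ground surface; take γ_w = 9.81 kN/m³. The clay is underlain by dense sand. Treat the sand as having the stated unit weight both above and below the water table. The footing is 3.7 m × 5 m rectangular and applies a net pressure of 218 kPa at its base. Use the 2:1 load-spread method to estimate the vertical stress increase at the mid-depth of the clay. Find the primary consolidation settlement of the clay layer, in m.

S_c ≈ 0.351 m

Mid-depth of clay below the ground surface: z = 1.1 + 4.1/2 = 3.15 m.
Total vertical stress at mid-clay: σ_v = 20.1×1.1 + 16.3×2.05 = 55.525 kPa.
Pore pressure: u = 9.81×(3.15 − 0.74) = 23.642 kPa.
Initial effective stress: σ'_0 = σ_v − u = 55.525 − 23.642 = 31.883 kPa.
Stress increase at mid-clay by the 2:1 spreading method:
Δσ = qBL/((B+z)(L+z)) = 218×3.7×5/((3.7+3.15)(5+3.15)) = 72.24 kPa
Final effective stress: σ'_f = σ'_0 + Δσ = 31.883 + 72.24 = 104.12 kPa.
Normally consolidated clay, so the full stress increment lies on the virgin compression line:
S_c = C_c·H/(1+e₀)·log₁₀(σ'_f/σ'_0) = 0.38×4.1/(1+1.28)×log₁₀(104.12/31.883)
    = 0.68333 × 0.51397 = 0.3512 m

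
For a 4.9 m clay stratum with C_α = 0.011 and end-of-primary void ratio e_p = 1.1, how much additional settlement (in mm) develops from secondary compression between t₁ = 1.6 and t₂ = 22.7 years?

Secondary compression: S_s = C_α·H/(1+e_p)·log₁₀(t₂/t₁)
S_s = 0.011×4.9/(1+1.1)×log₁₀(22.7/1.6)
    = 0.02567 × 1.152 = 0.02957 m

S_s ≈ 29.6 mm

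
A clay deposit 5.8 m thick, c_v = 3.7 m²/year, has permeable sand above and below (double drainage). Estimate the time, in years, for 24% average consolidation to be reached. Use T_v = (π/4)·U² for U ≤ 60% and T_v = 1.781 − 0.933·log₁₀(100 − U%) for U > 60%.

t ≈ 0.103 years

Drainage path length: H_d = H/2 = 2.9 m (double drainage).
U ≤ 60%: T_v = (π/4)·U² = (π/4)×0.24² = 0.045239.
t = T_v·H_d²/c_v = 0.045239×2.9²/3.7 = 0.1028 years.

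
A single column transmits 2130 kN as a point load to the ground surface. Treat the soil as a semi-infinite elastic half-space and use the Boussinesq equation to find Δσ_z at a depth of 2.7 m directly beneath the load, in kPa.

Boussinesq vertical stress below a point load on an elastic half-space:
Δσ_z = 3P/(2πz²) · [1 + (r/z)²]^(−5/2)
r/z = 0/2.7 = 0; [1+(r/z)²]^(−5/2) = 1.
Δσ_z = 3×2130/(2π×2.7²) × 1 = 139.51 × 1 = 139.5 kPa

Δσ_z ≈ 140 kPa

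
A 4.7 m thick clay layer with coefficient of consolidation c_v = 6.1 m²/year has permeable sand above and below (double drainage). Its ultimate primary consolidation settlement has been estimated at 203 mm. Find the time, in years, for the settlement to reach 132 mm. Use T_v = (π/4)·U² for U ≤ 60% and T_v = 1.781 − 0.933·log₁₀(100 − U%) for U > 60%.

t ≈ 0.308 years

Drainage path length: H_d = H/2 = 2.35 m (double drainage).
U = S(t)/S_ult = 132/203 = 0.6502.
U > 60%: T_v = 1.781 − 0.933·log₁₀(100 − 65.025) = 0.34067.
t = T_v·H_d²/c_v = 0.34067×2.35²/6.1 = 0.3084 years.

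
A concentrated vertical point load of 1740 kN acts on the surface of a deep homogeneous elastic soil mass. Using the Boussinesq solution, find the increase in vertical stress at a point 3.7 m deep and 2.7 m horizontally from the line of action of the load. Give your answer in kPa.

Boussinesq vertical stress below a point load on an elastic half-space:
Δσ_z = 3P/(2πz²) · [1 + (r/z)²]^(−5/2)
r/z = 2.7/3.7 = 0.72973; [1+(r/z)²]^(−5/2) = 0.34395.
Δσ_z = 3×1740/(2π×3.7²) × 0.34395 = 60.686 × 0.34395 = 20.87 kPa

Δσ_z ≈ 20.9 kPa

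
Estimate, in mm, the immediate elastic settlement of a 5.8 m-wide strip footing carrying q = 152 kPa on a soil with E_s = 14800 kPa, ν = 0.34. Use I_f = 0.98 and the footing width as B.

Immediate (elastic) settlement: S_e = q·B·(1−ν²)/E_s · I_f.
S_e = 152 × 5.8 × (1 − 0.34²) / 14800 × 0.98
    = 152 × 5.8 × 0.8844 / 14800 × 0.98
    = 0.05163 m = 51.63 mm

S_e ≈ 51.6 mm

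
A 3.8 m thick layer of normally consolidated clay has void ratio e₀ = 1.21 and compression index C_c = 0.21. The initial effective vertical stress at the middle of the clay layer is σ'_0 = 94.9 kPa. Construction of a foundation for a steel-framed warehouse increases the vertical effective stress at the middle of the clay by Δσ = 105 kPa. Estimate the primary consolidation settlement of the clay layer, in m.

Final effective stress: σ'_f = σ'_0 + Δσ = 94.9 + 105 = 199.9 kPa.
Normally consolidated clay, so the full stress increment lies on the virgin compression line:
S_c = C_c·H/(1+e₀)·log₁₀(σ'_f/σ'_0) = 0.21×3.8/(1+1.21)×log₁₀(199.9/94.9)
    = 0.36109 × 0.32355 = 0.1168 m

S_c ≈ 0.117 m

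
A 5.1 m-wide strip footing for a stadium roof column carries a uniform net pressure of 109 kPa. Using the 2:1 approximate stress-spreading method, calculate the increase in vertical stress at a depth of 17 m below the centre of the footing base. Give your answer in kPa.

Δσ_z ≈ 25.2 kPa

By the 2:1 method the load spreads at 1 horizontal : 2 vertical, so at depth z the loaded area has grown by z in each plan dimension:
Δσ = qB/(B+z) = 109×5.1/(5.1+17) = 25.154 kPa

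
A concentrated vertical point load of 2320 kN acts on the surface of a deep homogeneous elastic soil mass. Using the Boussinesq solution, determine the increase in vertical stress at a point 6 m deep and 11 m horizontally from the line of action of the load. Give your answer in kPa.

Boussinesq vertical stress below a point load on an elastic half-space:
Δσ_z = 3P/(2πz²) · [1 + (r/z)²]^(−5/2)
r/z = 11/6 = 1.8333; [1+(r/z)²]^(−5/2) = 0.025177.
Δσ_z = 3×2320/(2π×6²) × 0.025177 = 30.77 × 0.025177 = 0.7747 kPa

Δσ_z ≈ 0.775 kPa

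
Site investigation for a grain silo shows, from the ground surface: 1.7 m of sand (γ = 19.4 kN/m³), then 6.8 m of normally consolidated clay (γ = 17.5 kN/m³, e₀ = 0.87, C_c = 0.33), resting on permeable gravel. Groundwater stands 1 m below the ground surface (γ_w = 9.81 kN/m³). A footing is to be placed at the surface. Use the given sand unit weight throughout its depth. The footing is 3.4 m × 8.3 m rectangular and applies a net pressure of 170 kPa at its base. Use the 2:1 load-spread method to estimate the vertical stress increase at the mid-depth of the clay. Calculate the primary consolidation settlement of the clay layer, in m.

S_c ≈ 0.308 m

Mid-depth of clay below the ground surface: z = 1.7 + 6.8/2 = 5.1 m.
Total vertical stress at mid-clay: σ_v = 19.4×1.7 + 17.5×3.4 = 92.48 kPa.
Pore pressure: u = 9.81×(5.1 − 1) = 40.221 kPa.
Initial effective stress: σ'_0 = σ_v − u = 92.48 − 40.221 = 52.259 kPa.
Stress increase at mid-clay by the 2:1 spreading method:
Δσ = qBL/((B+z)(L+z)) = 170×3.4×8.3/((3.4+5.1)(8.3+5.1)) = 42.119 kPa
Final effective stress: σ'_f = σ'_0 + Δσ = 52.259 + 42.119 = 94.378 kPa.
Normally consolidated clay, so the full stress increment lies on the virgin compression line:
S_c = C_c·H/(1+e₀)·log₁₀(σ'_f/σ'_0) = 0.33×6.8/(1+0.87)×log₁₀(94.378/52.259)
    = 1.2 × 0.25671 = 0.3081 m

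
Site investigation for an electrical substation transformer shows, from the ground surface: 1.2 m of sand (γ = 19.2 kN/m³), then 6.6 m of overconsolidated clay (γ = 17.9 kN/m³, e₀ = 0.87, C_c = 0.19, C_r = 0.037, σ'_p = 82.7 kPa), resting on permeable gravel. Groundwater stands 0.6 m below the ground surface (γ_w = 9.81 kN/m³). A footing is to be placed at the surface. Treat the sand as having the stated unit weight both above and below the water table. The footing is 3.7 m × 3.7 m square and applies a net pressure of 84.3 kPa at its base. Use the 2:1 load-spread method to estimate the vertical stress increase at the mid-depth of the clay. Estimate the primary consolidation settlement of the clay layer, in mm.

Mid-depth of clay below the ground surface: z = 1.2 + 6.6/2 = 4.5 m.
Total vertical stress at mid-clay: σ_v = 19.2×1.2 + 17.9×3.3 = 82.11 kPa.
Pore pressure: u = 9.81×(4.5 − 0.6) = 38.259 kPa.
Initial effective stress: σ'_0 = σ_v − u = 82.11 − 38.259 = 43.851 kPa.
Stress increase at mid-clay by the 2:1 spreading method:
Δσ = qBL/((B+z)(L+z)) = 84.3×3.7×3.7/((3.7+4.5)(3.7+4.5)) = 17.163 kPa
Final effective stress: σ'_f = 43.851 + 17.163 = 61.014 kPa.
σ'_f = 61.014 ≤ σ'_p = 82.7 kPa, so the clay remains overconsolidated and only the recompression index applies:
S_c = C_r·H/(1+e₀)·log₁₀(σ'_f/σ'_0) = 0.037×6.6/1.87×log₁₀(61.014/43.851)
    = 0.13059 × 0.14345 = 0.01873 m

S_c ≈ 18.7 mm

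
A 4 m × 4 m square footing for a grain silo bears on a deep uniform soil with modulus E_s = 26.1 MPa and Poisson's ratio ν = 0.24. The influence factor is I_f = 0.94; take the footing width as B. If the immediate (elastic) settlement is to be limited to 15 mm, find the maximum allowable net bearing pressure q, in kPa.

E_s = 26.1 MPa = 26100 kPa.
S_e = q·B·(1−ν²)/E_s · I_f  ⇒  q = S_e·E_s / (B·(1−ν²)·I_f).
q = 0.015 × 26100 / (4 × 0.9424 × 0.94) = 110.5 kPa

q ≈ 110 kPa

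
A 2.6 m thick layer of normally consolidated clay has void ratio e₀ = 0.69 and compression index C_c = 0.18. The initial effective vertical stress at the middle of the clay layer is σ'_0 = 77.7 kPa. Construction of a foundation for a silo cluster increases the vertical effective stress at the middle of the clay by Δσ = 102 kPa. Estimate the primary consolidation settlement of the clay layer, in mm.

Final effective stress: σ'_f = σ'_0 + Δσ = 77.7 + 102 = 179.7 kPa.
Normally consolidated clay, so the full stress increment lies on the virgin compression line:
S_c = C_c·H/(1+e₀)·log₁₀(σ'_f/σ'_0) = 0.18×2.6/(1+0.69)×log₁₀(179.7/77.7)
    = 0.27692 × 0.36413 = 0.1008 m

S_c ≈ 101 mm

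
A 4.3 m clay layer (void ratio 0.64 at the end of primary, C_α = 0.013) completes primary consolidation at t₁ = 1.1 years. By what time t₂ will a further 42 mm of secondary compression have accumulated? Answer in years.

S_s = C_α·H/(1+e_p)·log₁₀(t₂/t₁) ⇒ log₁₀(t₂/t₁) = S_s·(1+e_p)/(C_α·H).
log₁₀(t₂/t₁) = 0.042 × (1+0.64) / (0.013×4.3) = 1.232
t₂ = t₁ × 10^1.232 = 1.1 × 17.07 = 18.78 years

t₂ ≈ 18.8 years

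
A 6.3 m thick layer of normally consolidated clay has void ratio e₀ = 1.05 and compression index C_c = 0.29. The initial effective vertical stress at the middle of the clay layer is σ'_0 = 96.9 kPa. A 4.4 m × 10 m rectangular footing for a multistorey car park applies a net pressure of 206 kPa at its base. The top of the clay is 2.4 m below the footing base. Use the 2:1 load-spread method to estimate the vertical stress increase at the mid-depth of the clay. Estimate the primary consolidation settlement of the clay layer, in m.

S_c ≈ 0.183 m

Mid-depth of clay below the footing base: z = 2.4 + 6.3/2 = 5.55 m.
Stress increase at mid-clay by the 2:1 spreading method:
Δσ = qBL/((B+z)(L+z)) = 206×4.4×10/((4.4+5.55)(10+5.55)) = 58.582 kPa
Final effective stress: σ'_f = σ'_0 + Δσ = 96.9 + 58.582 = 155.48 kPa.
Normally consolidated clay, so the full stress increment lies on the virgin compression line:
S_c = C_c·H/(1+e₀)·log₁₀(σ'_f/σ'_0) = 0.29×6.3/(1+1.05)×log₁₀(155.48/96.9)
    = 0.89122 × 0.20535 = 0.183 m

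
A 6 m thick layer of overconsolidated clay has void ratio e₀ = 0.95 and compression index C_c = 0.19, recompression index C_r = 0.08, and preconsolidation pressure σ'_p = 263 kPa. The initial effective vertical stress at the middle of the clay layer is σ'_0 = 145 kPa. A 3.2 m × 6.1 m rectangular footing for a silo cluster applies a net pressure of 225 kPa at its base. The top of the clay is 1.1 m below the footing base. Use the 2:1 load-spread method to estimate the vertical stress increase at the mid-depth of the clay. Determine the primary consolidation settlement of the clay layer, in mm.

Mid-depth of clay below the footing base: z = 1.1 + 6/2 = 4.1 m.
Stress increase at mid-clay by the 2:1 spreading method:
Δσ = qBL/((B+z)(L+z)) = 225×3.2×6.1/((3.2+4.1)(6.1+4.1)) = 58.985 kPa
Final effective stress: σ'_f = 145 + 58.985 = 203.99 kPa.
σ'_f = 203.99 ≤ σ'_p = 263 kPa, so the clay remains overconsolidated and only the recompression index applies:
S_c = C_r·H/(1+e₀)·log₁₀(σ'_f/σ'_0) = 0.08×6/1.95×log₁₀(203.99/145)
    = 0.24615 × 0.14824 = 0.03649 m

S_c ≈ 36.5 mm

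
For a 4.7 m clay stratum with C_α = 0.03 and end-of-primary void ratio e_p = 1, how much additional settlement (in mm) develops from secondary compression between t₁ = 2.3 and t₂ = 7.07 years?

S_s ≈ 34.4 mm

Secondary compression: S_s = C_α·H/(1+e_p)·log₁₀(t₂/t₁)
S_s = 0.03×4.7/(1+1)×log₁₀(7.07/2.3)
    = 0.0705 × 0.4877 = 0.03438 m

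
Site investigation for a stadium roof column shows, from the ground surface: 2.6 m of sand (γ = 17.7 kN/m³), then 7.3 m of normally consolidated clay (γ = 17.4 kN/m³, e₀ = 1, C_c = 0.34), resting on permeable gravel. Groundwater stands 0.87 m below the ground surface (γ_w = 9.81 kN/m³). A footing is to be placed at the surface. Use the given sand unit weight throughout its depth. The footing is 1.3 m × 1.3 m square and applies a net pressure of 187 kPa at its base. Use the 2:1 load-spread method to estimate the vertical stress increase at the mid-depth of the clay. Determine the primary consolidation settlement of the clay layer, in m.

Mid-depth of clay below the ground surface: z = 2.6 + 7.3/2 = 6.25 m.
Total vertical stress at mid-clay: σ_v = 17.7×2.6 + 17.4×3.65 = 109.53 kPa.
Pore pressure: u = 9.81×(6.25 − 0.87) = 52.778 kPa.
Initial effective stress: σ'_0 = σ_v − u = 109.53 − 52.778 = 56.752 kPa.
Stress increase at mid-clay by the 2:1 spreading method:
Δσ = qBL/((B+z)(L+z)) = 187×1.3×1.3/((1.3+6.25)(1.3+6.25)) = 5.5441 kPa
Final effective stress: σ'_f = σ'_0 + Δσ = 56.752 + 5.5441 = 62.296 kPa.
Normally consolidated clay, so the full stress increment lies on the virgin compression line:
S_c = C_c·H/(1+e₀)·log₁₀(σ'_f/σ'_0) = 0.34×7.3/(1+1)×log₁₀(62.296/56.752)
    = 1.241 × 0.040479 = 0.05023 m

S_c ≈ 0.0502 m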